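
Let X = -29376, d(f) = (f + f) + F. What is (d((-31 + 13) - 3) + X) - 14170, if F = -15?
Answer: -43603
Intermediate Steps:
d(f) = -15 + 2*f (d(f) = (f + f) - 15 = 2*f - 15 = -15 + 2*f)
(d((-31 + 13) - 3) + X) - 14170 = ((-15 + 2*((-31 + 13) - 3)) - 29376) - 14170 = ((-15 + 2*(-18 - 3)) - 29376) - 14170 = ((-15 + 2*(-21)) - 29376) - 14170 = ((-15 - 42) - 29376) - 14170 = (-57 - 29376) - 14170 = -29433 - 14170 = -43603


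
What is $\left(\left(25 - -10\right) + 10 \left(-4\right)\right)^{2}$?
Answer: $25$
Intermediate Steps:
$\left(\left(25 - -10\right) + 10 \left(-4\right)\right)^{2} = \left(\left(25 + 10\right) - 40\right)^{2} = \left(35 - 40\right)^{2} = \left(-5\right)^{2} = 25$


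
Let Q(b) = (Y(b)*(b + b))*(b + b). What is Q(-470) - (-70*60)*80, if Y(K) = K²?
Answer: 195187576000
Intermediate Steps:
Q(b) = 4*b⁴ (Q(b) = (b²*(b + b))*(b + b) = (b²*(2*b))*(2*b) = (2*b³)*(2*b) = 4*b⁴)
Q(-470) - (-70*60)*80 = 4*(-470)⁴ - (-70*60)*80 = 4*48796810000 - (-4200)*80 = 195187240000 - 1*(-336000) = 195187240000 + 336000 = 195187576000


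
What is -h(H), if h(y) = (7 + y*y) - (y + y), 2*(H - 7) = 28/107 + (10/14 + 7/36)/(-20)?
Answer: -50381190994129/1163291673600 ≈ -43.309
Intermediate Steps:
H = 7666537/1078560 (H = 7 + (28/107 + (10/14 + 7/36)/(-20))/2 = 7 + (28*(1/107) + (10*(1/14) + 7*(1/36))*(-1/20))/2 = 7 + (28/107 + (5/7 + 7/36)*(-1/20))/2 = 7 + (28/107 + (229/252)*(-1/20))/2 = 7 + (28/107 - 229/5040)/2 = 7 + (½)*(116617/539280) = 7 + 116617/1078560 = 7666537/1078560 ≈ 7.1081)
h(y) = 7 + y² - 2*y (h(y) = (7 + y²) - 2*y = 7 + y² - 2*y)
-h(H) = -(7 + (7666537/1078560)² - 2*7666537/1078560) = -(7 + 58775789572369/1163291673600 - 7666537/539280) = -1*50381190994129/1163291673600 = -50381190994129/1163291673600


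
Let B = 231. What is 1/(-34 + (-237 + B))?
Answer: -1/40 ≈ -0.025000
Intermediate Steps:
1/(-34 + (-237 + B)) = 1/(-34 + (-237 + 231)) = 1/(-34 - 6) = 1/(-40) = -1/40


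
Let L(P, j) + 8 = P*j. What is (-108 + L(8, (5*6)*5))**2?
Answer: 1175056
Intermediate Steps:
L(P, j) = -8 + P*j
(-108 + L(8, (5*6)*5))**2 = (-108 + (-8 + 8*((5*6)*5)))**2 = (-108 + (-8 + 8*(30*5)))**2 = (-108 + (-8 + 8*150))**2 = (-108 + (-8 + 1200))**2 = (-108 + 1192)**2 = 1084**2 = 1175056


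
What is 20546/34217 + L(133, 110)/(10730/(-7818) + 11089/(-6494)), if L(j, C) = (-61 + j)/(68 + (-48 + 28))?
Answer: 303534258733/2675331798787 ≈ 0.11346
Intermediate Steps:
L(j, C) = -61/48 + j/48 (L(j, C) = (-61 + j)/(68 - 20) = (-61 + j)/48 = (-61 + j)*(1/48) = -61/48 + j/48)
20546/34217 + L(133, 110)/(10730/(-7818) + 11089/(-6494)) = 20546/34217 + (-61/48 + (1/48)*133)/(10730/(-7818) + 11089/(-6494)) = 20546*(1/34217) + (-61/48 + 133/48)/(10730*(-1/7818) + 11089*(-1/6494)) = 20546/34217 + 3/(2*(-5365/3909 - 11089/6494)) = 20546/34217 + 3/(2*(-78187211/25385046)) = 20546/34217 + (3/2)*(-25385046/78187211) = 20546/34217 - 38077569/78187211 = 303534258733/2675331798787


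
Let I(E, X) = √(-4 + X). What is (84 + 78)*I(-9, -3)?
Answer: 162*I*√7 ≈ 428.61*I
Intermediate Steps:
(84 + 78)*I(-9, -3) = (84 + 78)*√(-4 - 3) = 162*√(-7) = 162*(I*√7) = 162*I*√7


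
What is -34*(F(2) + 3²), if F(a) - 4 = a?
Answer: -510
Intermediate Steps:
F(a) = 4 + a
-34*(F(2) + 3²) = -34*((4 + 2) + 3²) = -34*(6 + 9) = -34*15 = -510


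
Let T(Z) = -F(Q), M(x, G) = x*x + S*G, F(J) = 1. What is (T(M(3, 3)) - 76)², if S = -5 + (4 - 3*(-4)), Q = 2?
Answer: 5929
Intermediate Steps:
S = 11 (S = -5 + (4 + 12) = -5 + 16 = 11)
M(x, G) = x² + 11*G (M(x, G) = x*x + 11*G = x² + 11*G)
T(Z) = -1 (T(Z) = -1*1 = -1)
(T(M(3, 3)) - 76)² = (-1 - 76)² = (-77)² = 5929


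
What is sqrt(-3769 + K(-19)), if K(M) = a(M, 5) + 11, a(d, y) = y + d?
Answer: 2*I*sqrt(943) ≈ 61.417*I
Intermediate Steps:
a(d, y) = d + y
K(M) = 16 + M (K(M) = (M + 5) + 11 = (5 + M) + 11 = 16 + M)
sqrt(-3769 + K(-19)) = sqrt(-3769 + (16 - 19)) = sqrt(-3769 - 3) = sqrt(-3772) = 2*I*sqrt(943)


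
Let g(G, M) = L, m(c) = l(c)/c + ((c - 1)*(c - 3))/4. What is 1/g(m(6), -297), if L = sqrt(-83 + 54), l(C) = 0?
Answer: -I*sqrt(29)/29 ≈ -0.1857*I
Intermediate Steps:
m(c) = (-1 + c)*(-3 + c)/4 (m(c) = 0/c + ((c - 1)*(c - 3))/4 = 0 + ((-1 + c)*(-3 + c))*(1/4) = 0 + (-1 + c)*(-3 + c)/4 = (-1 + c)*(-3 + c)/4)
L = I*sqrt(29) (L = sqrt(-29) = I*sqrt(29) ≈ 5.3852*I)
g(G, M) = I*sqrt(29)
1/g(m(6), -297) = 1/(I*sqrt(29)) = -I*sqrt(29)/29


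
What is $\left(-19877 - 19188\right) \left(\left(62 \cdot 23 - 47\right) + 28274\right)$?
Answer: $-1158394445$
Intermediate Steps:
$\left(-19877 - 19188\right) \left(\left(62 \cdot 23 - 47\right) + 28274\right) = - 39065 \left(\left(1426 - 47\right) + 28274\right) = - 39065 \left(1379 + 28274\right) = \left(-39065\right) 29653 = -1158394445$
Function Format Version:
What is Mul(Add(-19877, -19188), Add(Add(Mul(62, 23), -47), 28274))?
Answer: -1158394445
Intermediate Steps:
Mul(Add(-19877, -19188), Add(Add(Mul(62, 23), -47), 28274)) = Mul(-39065, Add(Add(1426, -47), 28274)) = Mul(-39065, Add(1379, 28274)) = Mul(-39065, 29653) = -1158394445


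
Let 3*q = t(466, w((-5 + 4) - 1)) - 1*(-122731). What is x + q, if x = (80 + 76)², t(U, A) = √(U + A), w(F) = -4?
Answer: 195739/3 + √462/3 ≈ 65254.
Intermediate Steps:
t(U, A) = √(A + U)
q = 122731/3 + √462/3 (q = (√(-4 + 466) - 1*(-122731))/3 = (√462 + 122731)/3 = (122731 + √462)/3 = 122731/3 + √462/3 ≈ 40918.)
x = 24336 (x = 156² = 24336)
x + q = 24336 + (122731/3 + √462/3) = 195739/3 + √462/3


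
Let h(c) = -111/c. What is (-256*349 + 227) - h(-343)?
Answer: -30567242/343 ≈ -89117.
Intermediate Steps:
(-256*349 + 227) - h(-343) = (-256*349 + 227) - (-111)/(-343) = (-89344 + 227) - (-111)*(-1)/343 = -89117 - 1*111/343 = -89117 - 111/343 = -30567242/343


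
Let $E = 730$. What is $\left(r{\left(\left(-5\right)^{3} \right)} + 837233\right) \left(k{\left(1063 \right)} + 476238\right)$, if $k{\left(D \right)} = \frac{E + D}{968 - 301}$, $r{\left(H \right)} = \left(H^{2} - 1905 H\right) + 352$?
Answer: $\frac{346665333649565}{667} \approx 5.1974 \cdot 10^{11}$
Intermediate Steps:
$r{\left(H \right)} = 352 + H^{2} - 1905 H$
$k{\left(D \right)} = \frac{730}{667} + \frac{D}{667}$ ($k{\left(D \right)} = \frac{730 + D}{968 - 301} = \frac{730 + D}{667} = \left(730 + D\right) \frac{1}{667} = \frac{730}{667} + \frac{D}{667}$)
$\left(r{\left(\left(-5\right)^{3} \right)} + 837233\right) \left(k{\left(1063 \right)} + 476238\right) = \left(\left(352 + \left(\left(-5\right)^{3}\right)^{2} - 1905 \left(-5\right)^{3}\right) + 837233\right) \left(\left(\frac{730}{667} + \frac{1}{667} \cdot 1063\right) + 476238\right) = \left(\left(352 + \left(-125\right)^{2} - -238125\right) + 837233\right) \left(\left(\frac{730}{667} + \frac{1063}{667}\right) + 476238\right) = \left(\left(352 + 15625 + 238125\right) + 837233\right) \left(\frac{1793}{667} + 476238\right) = \left(254102 + 837233\right) \frac{317652539}{667} = 1091335 \cdot \frac{317652539}{667} = \frac{346665333649565}{667}$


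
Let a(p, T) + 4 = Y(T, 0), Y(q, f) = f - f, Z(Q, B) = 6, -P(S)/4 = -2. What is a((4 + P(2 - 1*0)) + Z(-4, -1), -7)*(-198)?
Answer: 792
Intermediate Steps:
P(S) = 8 (P(S) = -4*(-2) = 8)
Y(q, f) = 0
a(p, T) = -4 (a(p, T) = -4 + 0 = -4)
a((4 + P(2 - 1*0)) + Z(-4, -1), -7)*(-198) = -4*(-198) = 792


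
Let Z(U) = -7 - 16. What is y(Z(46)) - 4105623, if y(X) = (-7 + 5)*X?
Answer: -4105577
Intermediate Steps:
Z(U) = -23
y(X) = -2*X
y(Z(46)) - 4105623 = -2*(-23) - 4105623 = 46 - 4105623 = -4105577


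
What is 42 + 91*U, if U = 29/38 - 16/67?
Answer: 228417/2546 ≈ 89.716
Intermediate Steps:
U = 1335/2546 (U = 29*(1/38) - 16*1/67 = 29/38 - 16/67 = 1335/2546 ≈ 0.52435)
42 + 91*U = 42 + 91*(1335/2546) = 42 + 121485/2546 = 228417/2546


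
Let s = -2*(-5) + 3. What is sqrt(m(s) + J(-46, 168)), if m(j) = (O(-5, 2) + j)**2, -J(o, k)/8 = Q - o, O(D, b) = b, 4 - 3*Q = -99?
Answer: I*sqrt(3759)/3 ≈ 20.437*I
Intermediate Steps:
Q = 103/3 (Q = 4/3 - 1/3*(-99) = 4/3 + 33 = 103/3 ≈ 34.333)
s = 13 (s = 10 + 3 = 13)
J(o, k) = -824/3 + 8*o (J(o, k) = -8*(103/3 - o) = -824/3 + 8*o)
m(j) = (2 + j)**2
sqrt(m(s) + J(-46, 168)) = sqrt((2 + 13)**2 + (-824/3 + 8*(-46))) = sqrt(15**2 + (-824/3 - 368)) = sqrt(225 - 1928/3) = sqrt(-1253/3) = I*sqrt(3759)/3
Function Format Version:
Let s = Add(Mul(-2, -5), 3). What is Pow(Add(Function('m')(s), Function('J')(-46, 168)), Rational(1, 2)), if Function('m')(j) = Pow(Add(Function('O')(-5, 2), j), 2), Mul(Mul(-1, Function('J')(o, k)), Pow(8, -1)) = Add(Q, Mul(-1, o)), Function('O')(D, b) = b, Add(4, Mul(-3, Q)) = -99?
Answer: Mul(Rational(1, 3), I, Pow(3759, Rational(1, 2))) ≈ Mul(20.437, I)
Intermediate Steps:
Q = Rational(103, 3) (Q = Add(Rational(4, 3), Mul(Rational(-1, 3), -99)) = Add(Rational(4, 3), 33) = Rational(103, 3) ≈ 34.333)
s = 13 (s = Add(10, 3) = 13)
Function('J')(o, k) = Add(Rational(-824, 3), Mul(8, o)) (Function('J')(o, k) = Mul(-8, Add(Rational(103, 3), Mul(-1, o))) = Add(Rational(-824, 3), Mul(8, o)))
Function('m')(j) = Pow(Add(2, j), 2)
Pow(Add(Function('m')(s), Function('J')(-46, 168)), Rational(1, 2)) = Pow(Add(Pow(Add(2, 13), 2), Add(Rational(-824, 3), Mul(8, -46))), Rational(1, 2)) = Pow(Add(Pow(15, 2), Add(Rational(-824, 3), -368)), Rational(1, 2)) = Pow(Add(225, Rational(-1928, 3)), Rational(1, 2)) = Pow(Rational(-1253, 3), Rational(1, 2)) = Mul(Rational(1, 3), I, Pow(3759, Rational(1, 2)))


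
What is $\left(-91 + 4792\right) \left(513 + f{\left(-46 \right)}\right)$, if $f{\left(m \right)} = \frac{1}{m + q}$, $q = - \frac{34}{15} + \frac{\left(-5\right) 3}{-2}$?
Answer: $\frac{2949261669}{1223} \approx 2.4115 \cdot 10^{6}$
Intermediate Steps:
$q = \frac{157}{30}$ ($q = \left(-34\right) \frac{1}{15} - - \frac{15}{2} = - \frac{34}{15} + \frac{15}{2} = \frac{157}{30} \approx 5.2333$)
$f{\left(m \right)} = \frac{1}{\frac{157}{30} + m}$ ($f{\left(m \right)} = \frac{1}{m + \frac{157}{30}} = \frac{1}{\frac{157}{30} + m}$)
$\left(-91 + 4792\right) \left(513 + f{\left(-46 \right)}\right) = \left(-91 + 4792\right) \left(513 + \frac{30}{157 + 30 \left(-46\right)}\right) = 4701 \left(513 + \frac{30}{157 - 1380}\right) = 4701 \left(513 + \frac{30}{-1223}\right) = 4701 \left(513 + 30 \left(- \frac{1}{1223}\right)\right) = 4701 \left(513 - \frac{30}{1223}\right) = 4701 \cdot \frac{627369}{1223} = \frac{2949261669}{1223}$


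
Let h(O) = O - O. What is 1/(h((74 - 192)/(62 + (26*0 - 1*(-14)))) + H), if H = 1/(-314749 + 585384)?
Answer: 270635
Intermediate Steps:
H = 1/270635 ≈ 3.6950e-6
h(O) = 0
1/(h((74 - 192)/(62 + (26*0 - 1*(-14)))) + H) = 1/(0 + 1/270635) = 1/(1/270635) = 270635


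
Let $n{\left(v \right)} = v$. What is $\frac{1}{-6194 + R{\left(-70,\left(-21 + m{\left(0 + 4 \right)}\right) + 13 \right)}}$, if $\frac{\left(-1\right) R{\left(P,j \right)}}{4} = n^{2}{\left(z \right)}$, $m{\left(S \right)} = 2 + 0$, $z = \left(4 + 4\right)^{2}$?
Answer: $- \frac{1}{22578} \approx -4.4291 \cdot 10^{-5}$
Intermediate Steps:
$z = 64$ ($z = 8^{2} = 64$)
$m{\left(S \right)} = 2$
$R{\left(P,j \right)} = -16384$ ($R{\left(P,j \right)} = - 4 \cdot 64^{2} = \left(-4\right) 4096 = -16384$)
$\frac{1}{-6194 + R{\left(-70,\left(-21 + m{\left(0 + 4 \right)}\right) + 13 \right)}} = \frac{1}{-6194 - 16384} = \frac{1}{-22578} = - \frac{1}{22578}$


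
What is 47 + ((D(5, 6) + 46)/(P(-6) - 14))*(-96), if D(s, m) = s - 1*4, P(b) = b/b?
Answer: 5123/13 ≈ 394.08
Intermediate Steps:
P(b) = 1
D(s, m) = -4 + s (D(s, m) = s - 4 = -4 + s)
47 + ((D(5, 6) + 46)/(P(-6) - 14))*(-96) = 47 + (((-4 + 5) + 46)/(1 - 14))*(-96) = 47 + ((1 + 46)/(-13))*(-96) = 47 + (47*(-1/13))*(-96) = 47 - 47/13*(-96) = 47 + 4512/13 = 5123/13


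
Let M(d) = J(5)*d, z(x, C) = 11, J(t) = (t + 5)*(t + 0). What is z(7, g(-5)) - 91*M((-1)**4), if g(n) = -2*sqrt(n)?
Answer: -4539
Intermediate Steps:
J(t) = t*(5 + t) (J(t) = (5 + t)*t = t*(5 + t))
M(d) = 50*d (M(d) = (5*(5 + 5))*d = (5*10)*d = 50*d)
z(7, g(-5)) - 91*M((-1)**4) = 11 - 4550*(-1)**4 = 11 - 4550 = -4539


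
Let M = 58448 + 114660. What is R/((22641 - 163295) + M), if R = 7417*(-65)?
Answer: -482105/32454 ≈ -14.855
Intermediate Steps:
M = 173108
R = -482105
R/((22641 - 163295) + M) = -482105/((22641 - 163295) + 173108) = -482105/(-140654 + 173108) = -482105/32454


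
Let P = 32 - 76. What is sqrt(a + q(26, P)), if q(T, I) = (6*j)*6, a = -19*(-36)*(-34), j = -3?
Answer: 6*I*sqrt(649) ≈ 152.85*I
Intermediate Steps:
P = -44
a = -23256 (a = 684*(-34) = -23256)
q(T, I) = -108 (q(T, I) = (6*(-3))*6 = -18*6 = -108)
sqrt(a + q(26, P)) = sqrt(-23256 - 108) = sqrt(-23364) = 6*I*sqrt(649)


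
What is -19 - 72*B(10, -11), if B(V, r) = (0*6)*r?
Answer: -19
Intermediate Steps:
B(V, r) = 0 (B(V, r) = 0*r = 0)
-19 - 72*B(10, -11) = -19 - 72*0 = -19 + 0 = -19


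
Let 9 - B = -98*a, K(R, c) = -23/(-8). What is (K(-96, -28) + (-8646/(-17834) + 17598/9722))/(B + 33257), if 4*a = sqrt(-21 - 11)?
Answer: 29818738213487/191872654313850672 - 87844536311*I*sqrt(2)/191872654313850672 ≈ 0.00015541 - 6.4747e-7*I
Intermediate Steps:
a = I*sqrt(2) (a = sqrt(-21 - 11)/4 = sqrt(-32)/4 = (4*I*sqrt(2))/4 = I*sqrt(2) ≈ 1.4142*I)
K(R, c) = 23/8 (K(R, c) = -23*(-1/8) = 23/8)
B = 9 + 98*I*sqrt(2) (B = 9 - (-98)*I*sqrt(2) = 9 + 98*I*sqrt(2) ≈ 9.0 + 138.59*I)
(K(-96, -28) + (-8646/(-17834) + 17598/9722))/(B + 33257) = (23/8 + (-8646/(-17834) + 17598/9722))/((9 + 98*I*sqrt(2)) + 33257) = (23/8 + (-8646*(-1/17834) + 17598*(1/9722)))/(33266 + 98*I*sqrt(2)) = (23/8 + (4323/8917 + 8799/4861))/(33266 + 98*I*sqrt(2)) = (23/8 + 99474786/43345537)/(33266 + 98*I*sqrt(2)) = 1792745639/(346764296*(33266 + 98*I*sqrt(2)))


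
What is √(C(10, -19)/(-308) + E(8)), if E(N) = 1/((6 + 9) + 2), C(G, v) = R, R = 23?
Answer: I*√108647/2618 ≈ 0.1259*I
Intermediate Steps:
C(G, v) = 23
E(N) = 1/17 (E(N) = 1/(15 + 2) = 1/17)
√(C(10, -19)/(-308) + E(8)) = √(23/(-308) + 1/17) = √(23*(-1/308) + 1/17) = √(-23/308 + 1/17) = √(-83/5236) = I*√108647/2618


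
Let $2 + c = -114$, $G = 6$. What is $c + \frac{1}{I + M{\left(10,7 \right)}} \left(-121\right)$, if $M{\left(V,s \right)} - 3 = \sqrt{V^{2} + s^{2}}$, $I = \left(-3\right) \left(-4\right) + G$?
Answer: $- \frac{36413}{292} + \frac{121 \sqrt{149}}{292} \approx -119.64$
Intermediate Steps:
$I = 18$ ($I = \left(-3\right) \left(-4\right) + 6 = 12 + 6 = 18$)
$M{\left(V,s \right)} = 3 + \sqrt{V^{2} + s^{2}}$
$c = -116$ ($c = -2 - 114 = -116$)
$c + \frac{1}{I + M{\left(10,7 \right)}} \left(-121\right) = -116 + \frac{1}{18 + \left(3 + \sqrt{10^{2} + 7^{2}}\right)} \left(-121\right) = -116 + \frac{1}{18 + \left(3 + \sqrt{100 + 49}\right)} \left(-121\right) = -116 + \frac{1}{18 + \left(3 + \sqrt{149}\right)} \left(-121\right) = -116 + \frac{1}{21 + \sqrt{149}} \left(-121\right) = -116 - \frac{121}{21 + \sqrt{149}}$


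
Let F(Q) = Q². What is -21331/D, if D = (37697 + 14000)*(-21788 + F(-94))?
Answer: 21331/669579544 ≈ 3.1857e-5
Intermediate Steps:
D = -669579544 (D = (37697 + 14000)*(-21788 + (-94)²) = 51697*(-21788 + 8836) = 51697*(-12952) = -669579544)
-21331/D = -21331/(-669579544) = -21331*(-1/669579544) = 21331/669579544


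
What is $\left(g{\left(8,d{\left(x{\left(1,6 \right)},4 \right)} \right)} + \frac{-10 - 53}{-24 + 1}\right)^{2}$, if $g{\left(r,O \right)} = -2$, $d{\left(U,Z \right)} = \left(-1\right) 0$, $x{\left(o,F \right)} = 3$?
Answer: $\frac{289}{529} \approx 0.54631$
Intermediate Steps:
$d{\left(U,Z \right)} = 0$
$\left(g{\left(8,d{\left(x{\left(1,6 \right)},4 \right)} \right)} + \frac{-10 - 53}{-24 + 1}\right)^{2} = \left(-2 + \frac{-10 - 53}{-24 + 1}\right)^{2} = \left(-2 - \frac{63}{-23}\right)^{2} = \left(-2 - - \frac{63}{23}\right)^{2} = \left(-2 + \frac{63}{23}\right)^{2} = \left(\frac{17}{23}\right)^{2} = \frac{289}{529}$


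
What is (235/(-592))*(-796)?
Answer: 46765/148 ≈ 315.98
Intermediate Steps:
(235/(-592))*(-796) = (235*(-1/592))*(-796) = -235/592*(-796) = 46765/148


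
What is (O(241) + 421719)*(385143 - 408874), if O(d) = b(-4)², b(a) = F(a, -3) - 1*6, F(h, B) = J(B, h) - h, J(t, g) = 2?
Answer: -10007813589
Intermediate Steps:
F(h, B) = 2 - h
b(a) = -4 - a (b(a) = (2 - a) - 1*6 = (2 - a) - 6 = -4 - a)
O(d) = 0 (O(d) = (-4 - 1*(-4))² = (-4 + 4)² = 0² = 0)
(O(241) + 421719)*(385143 - 408874) = (0 + 421719)*(385143 - 408874) = 421719*(-23731) = -10007813589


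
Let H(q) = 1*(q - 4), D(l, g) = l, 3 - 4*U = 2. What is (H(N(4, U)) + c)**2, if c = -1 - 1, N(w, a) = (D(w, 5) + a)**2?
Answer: 37249/256 ≈ 145.50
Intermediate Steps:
U = 1/4 (U = 3/4 - 1/4*2 = 3/4 - 1/2 = 1/4 ≈ 0.25000)
N(w, a) = (a + w)**2 (N(w, a) = (w + a)**2 = (a + w)**2)
H(q) = -4 + q (H(q) = 1*(-4 + q) = -4 + q)
c = -2
(H(N(4, U)) + c)**2 = ((-4 + (1/4 + 4)**2) - 2)**2 = ((-4 + (17/4)**2) - 2)**2 = ((-4 + 289/16) - 2)**2 = (225/16 - 2)**2 = (193/16)**2 = 37249/256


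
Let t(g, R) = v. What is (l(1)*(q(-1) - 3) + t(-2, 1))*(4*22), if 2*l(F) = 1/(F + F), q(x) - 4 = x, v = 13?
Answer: 1144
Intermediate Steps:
t(g, R) = 13
q(x) = 4 + x
l(F) = 1/(4*F) (l(F) = 1/(2*(F + F)) = 1/(2*((2*F))) = (1/(2*F))/2 = 1/(4*F))
(l(1)*(q(-1) - 3) + t(-2, 1))*(4*22) = (((¼)/1)*((4 - 1) - 3) + 13)*(4*22) = (((¼)*1)*(3 - 3) + 13)*88 = ((¼)*0 + 13)*88 = (0 + 13)*88 = 13*88 = 1144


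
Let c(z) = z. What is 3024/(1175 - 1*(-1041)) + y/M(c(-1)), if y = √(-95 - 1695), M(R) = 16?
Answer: 378/277 + I*√1790/16 ≈ 1.3646 + 2.6443*I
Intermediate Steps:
y = I*√1790 (y = √(-1790) = I*√1790 ≈ 42.308*I)
3024/(1175 - 1*(-1041)) + y/M(c(-1)) = 3024/(1175 - 1*(-1041)) + (I*√1790)/16 = 3024/(1175 + 1041) + (I*√1790)*(1/16) = 3024/2216 + I*√1790/16 = 3024*(1/2216) + I*√1790/16 = 378/277 + I*√1790/16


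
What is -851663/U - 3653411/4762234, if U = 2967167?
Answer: -179471072913/170245103266 ≈ -1.0542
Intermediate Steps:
-851663/U - 3653411/4762234 = -851663/2967167 - 3653411/4762234 = -851663*1/2967167 - 3653411*1/4762234 = -10261/35749 - 3653411/4762234 = -179471072913/170245103266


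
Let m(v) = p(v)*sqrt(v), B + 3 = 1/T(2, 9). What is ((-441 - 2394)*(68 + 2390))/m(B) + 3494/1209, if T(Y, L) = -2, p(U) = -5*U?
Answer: 3494/1209 + 398196*I*sqrt(14)/7 ≈ 2.89 + 2.1284e+5*I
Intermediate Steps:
B = -7/2 (B = -3 + 1/(-2) = -3 - 1/2 = -7/2 ≈ -3.5000)
m(v) = -5*v**(3/2) (m(v) = (-5*v)*sqrt(v) = -5*v**(3/2))
((-441 - 2394)*(68 + 2390))/m(B) + 3494/1209 = ((-441 - 2394)*(68 + 2390))/((-(-35)*I*sqrt(14)/4)) + 3494/1209 = (-2835*2458)/((-(-35)*I*sqrt(14)/4)) + 3494*(1/1209) = -6968430*(-2*I*sqrt(14)/245) + 3494/1209 = -(-398196)*I*sqrt(14)/7 + 3494/1209 = 398196*I*sqrt(14)/7 + 3494/1209 = 3494/1209 + 398196*I*sqrt(14)/7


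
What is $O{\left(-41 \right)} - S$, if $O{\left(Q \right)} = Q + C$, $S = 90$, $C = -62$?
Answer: $-193$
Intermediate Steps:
$O{\left(Q \right)} = -62 + Q$ ($O{\left(Q \right)} = Q - 62 = -62 + Q$)
$O{\left(-41 \right)} - S = \left(-62 - 41\right) - 90 = -103 - 90 = -193$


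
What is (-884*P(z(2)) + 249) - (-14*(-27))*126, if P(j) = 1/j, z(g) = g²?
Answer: -47600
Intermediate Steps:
(-884*P(z(2)) + 249) - (-14*(-27))*126 = (-884/(2²) + 249) - (-14*(-27))*126 = (-884/4 + 249) - 378*126 = (-884*¼ + 249) - 1*47628 = (-221 + 249) - 47628 = 28 - 47628 = -47600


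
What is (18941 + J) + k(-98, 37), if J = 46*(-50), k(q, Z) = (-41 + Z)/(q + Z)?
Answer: 1015105/61 ≈ 16641.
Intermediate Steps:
k(q, Z) = (-41 + Z)/(Z + q)
J = -2300
(18941 + J) + k(-98, 37) = (18941 - 2300) + (-41 + 37)/(37 - 98) = 16641 - 4/(-61) = 16641 - 1/61*(-4) = 16641 + 4/61 = 1015105/61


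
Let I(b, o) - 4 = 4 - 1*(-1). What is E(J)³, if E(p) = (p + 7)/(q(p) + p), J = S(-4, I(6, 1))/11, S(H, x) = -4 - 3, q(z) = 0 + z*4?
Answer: -8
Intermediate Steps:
I(b, o) = 9 (I(b, o) = 4 + (4 - 1*(-1)) = 4 + (4 + 1) = 4 + 5 = 9)
q(z) = 4*z (q(z) = 0 + 4*z = 4*z)
S(H, x) = -7
J = -7/11 ≈ -0.63636
E(p) = (7 + p)/(5*p) (E(p) = (p + 7)/(4*p + p) = (7 + p)/((5*p)) = (7 + p)*(1/(5*p)) = (7 + p)/(5*p))
E(J)³ = ((7 - 7/11)/(5*(-7/11)))³ = ((⅕)*(-11/7)*(70/11))³ = (-2)³ = -8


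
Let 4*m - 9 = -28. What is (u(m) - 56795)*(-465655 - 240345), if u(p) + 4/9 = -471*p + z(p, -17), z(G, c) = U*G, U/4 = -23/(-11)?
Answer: 3816067140500/99 ≈ 3.8546e+10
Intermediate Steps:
m = -19/4 (m = 9/4 + (¼)*(-28) = 9/4 - 7 = -19/4 ≈ -4.7500)
U = 92/11 (U = 4*(-23/(-11)) = 4*(-23*(-1/11)) = 4*(23/11) = 92/11 ≈ 8.3636)
z(G, c) = 92*G/11
u(p) = -4/9 - 5089*p/11 (u(p) = -4/9 + (-471*p + 92*p/11) = -4/9 - 5089*p/11)
(u(m) - 56795)*(-465655 - 240345) = ((-4/9 - 5089/11*(-19/4)) - 56795)*(-465655 - 240345) = ((-4/9 + 96691/44) - 56795)*(-706000) = (870043/396 - 56795)*(-706000) = -21620777/396*(-706000) = 3816067140500/99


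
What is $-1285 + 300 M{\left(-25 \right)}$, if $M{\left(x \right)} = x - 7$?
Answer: $-10885$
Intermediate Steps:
$M{\left(x \right)} = -7 + x$
$-1285 + 300 M{\left(-25 \right)} = -1285 + 300 \left(-7 - 25\right) = -1285 + 300 \left(-32\right) = -1285 - 9600 = -10885$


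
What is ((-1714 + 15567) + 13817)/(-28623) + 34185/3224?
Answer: 889269175/92280552 ≈ 9.6366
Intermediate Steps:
((-1714 + 15567) + 13817)/(-28623) + 34185/3224 = (13853 + 13817)*(-1/28623) + 34185*(1/3224) = 27670*(-1/28623) + 34185/3224 = -27670/28623 + 34185/3224 = 889269175/92280552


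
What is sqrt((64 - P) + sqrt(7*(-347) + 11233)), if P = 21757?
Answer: sqrt(-21693 + 2*sqrt(2201)) ≈ 146.97*I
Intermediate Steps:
sqrt((64 - P) + sqrt(7*(-347) + 11233)) = sqrt((64 - 1*21757) + sqrt(7*(-347) + 11233)) = sqrt((64 - 21757) + sqrt(-2429 + 11233)) = sqrt(-21693 + sqrt(8804)) = sqrt(-21693 + 2*sqrt(2201))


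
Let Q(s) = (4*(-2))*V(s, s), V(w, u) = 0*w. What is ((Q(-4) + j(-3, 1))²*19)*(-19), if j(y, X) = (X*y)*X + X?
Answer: -1444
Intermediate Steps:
V(w, u) = 0
j(y, X) = X + y*X² (j(y, X) = y*X² + X = X + y*X²)
Q(s) = 0 (Q(s) = (4*(-2))*0 = -8*0 = 0)
((Q(-4) + j(-3, 1))²*19)*(-19) = ((0 + 1*(1 + 1*(-3)))²*19)*(-19) = ((0 + 1*(1 - 3))²*19)*(-19) = ((0 + 1*(-2))²*19)*(-19) = ((0 - 2)²*19)*(-19) = ((-2)²*19)*(-19) = (4*19)*(-19) = 76*(-19) = -1444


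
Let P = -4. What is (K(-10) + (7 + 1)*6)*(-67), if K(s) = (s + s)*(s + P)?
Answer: -21976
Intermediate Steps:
K(s) = 2*s*(-4 + s) (K(s) = (s + s)*(s - 4) = (2*s)*(-4 + s) = 2*s*(-4 + s))
(K(-10) + (7 + 1)*6)*(-67) = (2*(-10)*(-4 - 10) + (7 + 1)*6)*(-67) = (2*(-10)*(-14) + 8*6)*(-67) = (280 + 48)*(-67) = 328*(-67) = -21976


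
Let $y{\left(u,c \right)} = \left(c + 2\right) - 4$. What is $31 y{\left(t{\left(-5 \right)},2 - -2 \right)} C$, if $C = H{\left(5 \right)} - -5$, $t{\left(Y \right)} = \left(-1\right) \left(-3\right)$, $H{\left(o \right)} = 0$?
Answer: $310$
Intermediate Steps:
$t{\left(Y \right)} = 3$
$C = 5$ ($C = 0 - -5 = 0 + 5 = 5$)
$y{\left(u,c \right)} = -2 + c$ ($y{\left(u,c \right)} = \left(2 + c\right) - 4 = -2 + c$)
$31 y{\left(t{\left(-5 \right)},2 - -2 \right)} C = 31 \left(-2 + \left(2 - -2\right)\right) 5 = 31 \left(-2 + \left(2 + 2\right)\right) 5 = 31 \left(-2 + 4\right) 5 = 31 \cdot 2 \cdot 5 = 62 \cdot 5 = 310$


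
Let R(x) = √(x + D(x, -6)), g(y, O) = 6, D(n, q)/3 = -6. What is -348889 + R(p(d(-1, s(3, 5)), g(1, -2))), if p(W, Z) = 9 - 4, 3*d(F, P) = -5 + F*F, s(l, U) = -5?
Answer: -348889 + I*√13 ≈ -3.4889e+5 + 3.6056*I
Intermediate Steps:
D(n, q) = -18 (D(n, q) = 3*(-6) = -18)
d(F, P) = -5/3 + F²/3 (d(F, P) = (-5 + F*F)/3 = (-5 + F²)/3 = -5/3 + F²/3)
p(W, Z) = 5
R(x) = √(-18 + x) (R(x) = √(x - 18) = √(-18 + x))
-348889 + R(p(d(-1, s(3, 5)), g(1, -2))) = -348889 + √(-18 + 5) = -348889 + √(-13) = -348889 + I*√13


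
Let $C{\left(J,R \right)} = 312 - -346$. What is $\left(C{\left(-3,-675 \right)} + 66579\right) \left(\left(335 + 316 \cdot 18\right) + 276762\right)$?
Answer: $19013615045$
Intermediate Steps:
$C{\left(J,R \right)} = 658$ ($C{\left(J,R \right)} = 312 + 346 = 658$)
$\left(C{\left(-3,-675 \right)} + 66579\right) \left(\left(335 + 316 \cdot 18\right) + 276762\right) = \left(658 + 66579\right) \left(\left(335 + 316 \cdot 18\right) + 276762\right) = 67237 \left(\left(335 + 5688\right) + 276762\right) = 67237 \left(6023 + 276762\right) = 67237 \cdot 282785 = 19013615045$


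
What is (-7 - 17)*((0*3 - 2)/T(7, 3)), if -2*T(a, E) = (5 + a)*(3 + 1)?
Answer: -2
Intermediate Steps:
T(a, E) = -10 - 2*a (T(a, E) = -(5 + a)*(3 + 1)/2 = -(5 + a)*4/2 = -(20 + 4*a)/2 = -10 - 2*a)
(-7 - 17)*((0*3 - 2)/T(7, 3)) = (-7 - 17)*((0*3 - 2)/(-10 - 2*7)) = -24*(0 - 2)/(-10 - 14) = -(-48)/(-24) = -(-48)*(-1)/24 = -24*1/12 = -2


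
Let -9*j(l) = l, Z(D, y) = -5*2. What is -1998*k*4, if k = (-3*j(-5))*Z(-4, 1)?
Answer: -133200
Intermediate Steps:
Z(D, y) = -10
j(l) = -l/9
k = 50/3 (k = -(-1)*(-5)/3*(-10) = -3*5/9*(-10) = -5/3*(-10) = 50/3 ≈ 16.667)
-1998*k*4 = -33300*4 = -1998*200/3 = -133200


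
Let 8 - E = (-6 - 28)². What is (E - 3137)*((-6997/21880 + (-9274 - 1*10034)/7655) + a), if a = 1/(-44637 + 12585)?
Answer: 653787945205805/53684343528 ≈ 12178.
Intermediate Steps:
a = -1/32052 (a = 1/(-32052) = -1/32052 ≈ -3.1199e-5)
E = -1148 (E = 8 - (-6 - 28)² = 8 - 1*(-34)² = 8 - 1*1156 = 8 - 1156 = -1148)
(E - 3137)*((-6997/21880 + (-9274 - 1*10034)/7655) + a) = (-1148 - 3137)*((-6997/21880 + (-9274 - 1*10034)/7655) - 1/32052) = -4285*((-6997*1/21880 + (-9274 - 10034)*(1/7655)) - 1/32052) = -4285*((-6997/21880 - 19308*1/7655) - 1/32052) = -4285*((-6997/21880 - 19308/7655) - 1/32052) = -4285*(-19040843/6699656 - 1/32052) = -4285*(-152575949873/53684343528) = 653787945205805/53684343528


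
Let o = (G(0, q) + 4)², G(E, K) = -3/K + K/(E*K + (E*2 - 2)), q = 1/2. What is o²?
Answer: 6561/256 ≈ 25.629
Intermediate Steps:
q = ½ ≈ 0.50000
G(E, K) = -3/K + K/(-2 + 2*E + E*K) (G(E, K) = -3/K + K/(E*K + (2*E - 2)) = -3/K + K/(E*K + (-2 + 2*E)) = -3/K + K/(-2 + 2*E + E*K))
o = 81/16 (o = ((6 + (½)² - 6*0 - 3*0*½)/((½)*(-2 + 2*0 + 0*(½))) + 4)² = (2*(6 + ¼ + 0 + 0)/(-2 + 0 + 0) + 4)² = (2*(25/4)/(-2) + 4)² = (2*(-½)*(25/4) + 4)² = (-25/4 + 4)² = (-9/4)² = 81/16 ≈ 5.0625)
o² = (81/16)² = 6561/256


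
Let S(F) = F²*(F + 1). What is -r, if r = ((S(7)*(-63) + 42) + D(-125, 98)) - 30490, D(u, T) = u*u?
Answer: 39519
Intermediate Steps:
D(u, T) = u²
S(F) = F²*(1 + F)
r = -39519 (r = (((7²*(1 + 7))*(-63) + 42) + (-125)²) - 30490 = (((49*8)*(-63) + 42) + 15625) - 30490 = ((392*(-63) + 42) + 15625) - 30490 = ((-24696 + 42) + 15625) - 30490 = (-24654 + 15625) - 30490 = -9029 - 30490 = -39519)
-r = -1*(-39519) = 39519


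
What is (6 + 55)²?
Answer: 3721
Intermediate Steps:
(6 + 55)² = 61² = 3721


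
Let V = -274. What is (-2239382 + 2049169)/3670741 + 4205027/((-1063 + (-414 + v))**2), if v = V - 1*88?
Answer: 14792279675834/12414156073461 ≈ 1.1916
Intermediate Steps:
v = -362 (v = -274 - 1*88 = -274 - 88 = -362)
(-2239382 + 2049169)/3670741 + 4205027/((-1063 + (-414 + v))**2) = (-2239382 + 2049169)/3670741 + 4205027/((-1063 + (-414 - 362))**2) = -190213*1/3670741 + 4205027/((-1063 - 776)**2) = -190213/3670741 + 4205027/((-1839)**2) = -190213/3670741 + 4205027/3381921 = 14792279675834/12414156073461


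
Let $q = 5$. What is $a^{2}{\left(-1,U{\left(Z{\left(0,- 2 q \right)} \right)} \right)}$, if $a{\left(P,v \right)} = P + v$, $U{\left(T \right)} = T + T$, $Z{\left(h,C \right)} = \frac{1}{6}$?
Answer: $\frac{4}{9} \approx 0.44444$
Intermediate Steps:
$Z{\left(h,C \right)} = \frac{1}{6}$
$U{\left(T \right)} = 2 T$
$a^{2}{\left(-1,U{\left(Z{\left(0,- 2 q \right)} \right)} \right)} = \left(-1 + 2 \cdot \frac{1}{6}\right)^{2} = \left(-1 + \frac{1}{3}\right)^{2} = \left(- \frac{2}{3}\right)^{2} = \frac{4}{9}$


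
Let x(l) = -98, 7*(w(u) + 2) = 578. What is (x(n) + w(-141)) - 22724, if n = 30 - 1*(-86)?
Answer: -159190/7 ≈ -22741.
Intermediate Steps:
w(u) = 564/7 (w(u) = -2 + (1/7)*578 = -2 + 578/7 = 564/7)
n = 116 (n = 30 + 86 = 116)
(x(n) + w(-141)) - 22724 = (-98 + 564/7) - 22724 = -122/7 - 22724 = -159190/7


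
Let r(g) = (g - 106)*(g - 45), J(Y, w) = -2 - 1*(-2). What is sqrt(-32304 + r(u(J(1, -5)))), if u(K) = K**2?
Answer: I*sqrt(27534) ≈ 165.93*I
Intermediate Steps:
J(Y, w) = 0 (J(Y, w) = -2 + 2 = 0)
r(g) = (-106 + g)*(-45 + g)
sqrt(-32304 + r(u(J(1, -5)))) = sqrt(-32304 + (4770 + (0**2)**2 - 151*0**2)) = sqrt(-32304 + (4770 + 0**2 - 151*0)) = sqrt(-32304 + (4770 + 0 + 0)) = sqrt(-32304 + 4770) = sqrt(-27534) = I*sqrt(27534)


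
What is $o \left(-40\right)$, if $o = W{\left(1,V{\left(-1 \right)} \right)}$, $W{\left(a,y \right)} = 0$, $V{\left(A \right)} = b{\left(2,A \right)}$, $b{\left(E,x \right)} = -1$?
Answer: $0$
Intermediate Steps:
$V{\left(A \right)} = -1$
$o = 0$
$o \left(-40\right) = 0 \left(-40\right) = 0$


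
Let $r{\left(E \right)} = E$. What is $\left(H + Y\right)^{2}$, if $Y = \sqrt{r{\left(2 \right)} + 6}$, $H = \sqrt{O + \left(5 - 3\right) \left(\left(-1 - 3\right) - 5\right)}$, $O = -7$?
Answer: $-17 + 20 i \sqrt{2} \approx -17.0 + 28.284 i$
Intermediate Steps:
$H = 5 i$ ($H = \sqrt{-7 + \left(5 - 3\right) \left(\left(-1 - 3\right) - 5\right)} = \sqrt{-7 + 2 \left(-4 - 5\right)} = \sqrt{-7 + 2 \left(-9\right)} = \sqrt{-7 - 18} = \sqrt{-25} = 5 i \approx 5.0 i$)
$Y = 2 \sqrt{2}$ ($Y = \sqrt{2 + 6} = \sqrt{8} = 2 \sqrt{2} \approx 2.8284$)
$\left(H + Y\right)^{2} = \left(5 i + 2 \sqrt{2}\right)^{2} = \left(2 \sqrt{2} + 5 i\right)^{2}$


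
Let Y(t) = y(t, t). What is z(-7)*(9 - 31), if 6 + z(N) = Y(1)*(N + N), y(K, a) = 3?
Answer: 1056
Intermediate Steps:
Y(t) = 3
z(N) = -6 + 6*N (z(N) = -6 + 3*(N + N) = -6 + 3*(2*N) = -6 + 6*N)
z(-7)*(9 - 31) = (-6 + 6*(-7))*(9 - 31) = (-6 - 42)*(-22) = -48*(-22) = 1056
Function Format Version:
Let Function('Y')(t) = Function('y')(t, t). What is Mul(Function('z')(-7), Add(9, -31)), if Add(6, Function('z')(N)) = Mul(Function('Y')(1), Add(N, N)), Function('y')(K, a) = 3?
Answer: 1056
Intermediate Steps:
Function('Y')(t) = 3
Function('z')(N) = Add(-6, Mul(6, N)) (Function('z')(N) = Add(-6, Mul(3, Add(N, N))) = Add(-6, Mul(3, Mul(2, N))) = Add(-6, Mul(6, N)))
Mul(Function('z')(-7), Add(9, -31)) = Mul(Add(-6, Mul(6, -7)), Add(9, -31)) = Mul(Add(-6, -42), -22) = Mul(-48, -22) = 1056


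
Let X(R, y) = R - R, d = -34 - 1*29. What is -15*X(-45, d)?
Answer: 0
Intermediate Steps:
d = -63 (d = -34 - 29 = -63)
X(R, y) = 0
-15*X(-45, d) = -15*0 = 0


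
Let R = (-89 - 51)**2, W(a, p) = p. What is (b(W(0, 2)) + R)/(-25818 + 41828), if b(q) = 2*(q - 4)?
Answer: 9798/8005 ≈ 1.2240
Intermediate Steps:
R = 19600 (R = (-140)**2 = 19600)
b(q) = -8 + 2*q (b(q) = 2*(-4 + q) = -8 + 2*q)
(b(W(0, 2)) + R)/(-25818 + 41828) = ((-8 + 2*2) + 19600)/(-25818 + 41828) = ((-8 + 4) + 19600)/16010 = (-4 + 19600)*(1/16010) = 19596*(1/16010) = 9798/8005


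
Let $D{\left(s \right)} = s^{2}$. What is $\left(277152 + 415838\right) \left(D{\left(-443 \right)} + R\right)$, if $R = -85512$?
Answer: $76739633630$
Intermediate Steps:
$\left(277152 + 415838\right) \left(D{\left(-443 \right)} + R\right) = \left(277152 + 415838\right) \left(\left(-443\right)^{2} - 85512\right) = 692990 \left(196249 - 85512\right) = 692990 \cdot 110737 = 76739633630$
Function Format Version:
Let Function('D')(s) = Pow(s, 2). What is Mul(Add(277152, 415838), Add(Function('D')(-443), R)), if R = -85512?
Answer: 76739633630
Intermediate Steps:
Mul(Add(277152, 415838), Add(Function('D')(-443), R)) = Mul(Add(277152, 415838), Add(Pow(-443, 2), -85512)) = Mul(692990, Add(196249, -85512)) = Mul(692990, 110737) = 76739633630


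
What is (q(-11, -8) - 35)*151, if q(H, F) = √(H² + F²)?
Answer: -5285 + 151*√185 ≈ -3231.2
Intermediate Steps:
q(H, F) = √(F² + H²)
(q(-11, -8) - 35)*151 = (√((-8)² + (-11)²) - 35)*151 = (√(64 + 121) - 35)*151 = (√185 - 35)*151 = (-35 + √185)*151 = -5285 + 151*√185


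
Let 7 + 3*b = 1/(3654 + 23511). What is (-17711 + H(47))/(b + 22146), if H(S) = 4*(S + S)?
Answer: -1412715825/1804598116 ≈ -0.78284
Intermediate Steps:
b = -190154/81495 (b = -7/3 + 1/(3*(3654 + 23511)) = -7/3 + (⅓)/27165 = -7/3 + (⅓)*(1/27165) = -7/3 + 1/81495 = -190154/81495 ≈ -2.3333)
H(S) = 8*S (H(S) = 4*(2*S) = 8*S)
(-17711 + H(47))/(b + 22146) = (-17711 + 8*47)/(-190154/81495 + 22146) = (-17711 + 376)/(1804598116/81495) = -17335*81495/1804598116 = -1412715825/1804598116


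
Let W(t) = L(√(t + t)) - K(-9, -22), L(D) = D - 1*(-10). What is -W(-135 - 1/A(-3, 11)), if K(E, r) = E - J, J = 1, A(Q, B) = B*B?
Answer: -20 - 4*I*√2042/11 ≈ -20.0 - 16.432*I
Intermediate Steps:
A(Q, B) = B²
L(D) = 10 + D (L(D) = D + 10 = 10 + D)
K(E, r) = -1 + E (K(E, r) = E - 1*1 = E - 1 = -1 + E)
W(t) = 20 + √2*√t (W(t) = (10 + √(t + t)) - (-1 - 9) = (10 + √(2*t)) - 1*(-10) = (10 + √2*√t) + 10 = 20 + √2*√t)
-W(-135 - 1/A(-3, 11)) = -(20 + √2*√(-135 - 1/(11²))) = -(20 + √2*√(-135 - 1/121)) = -(20 + √2*√(-16336/121)) = -(20 + √2*(4*I*√1021/11)) = -(20 + 4*I*√2042/11) = -20 - 4*I*√2042/11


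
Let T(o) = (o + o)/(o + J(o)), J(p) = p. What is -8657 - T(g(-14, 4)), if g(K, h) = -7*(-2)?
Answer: -8658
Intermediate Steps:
g(K, h) = 14
T(o) = 1 (T(o) = (o + o)/(o + o) = (2*o)/((2*o)) = (2*o)*(1/(2*o)) = 1)
-8657 - T(g(-14, 4)) = -8657 - 1*1 = -8657 - 1 = -8658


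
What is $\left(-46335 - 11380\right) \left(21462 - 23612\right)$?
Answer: $124087250$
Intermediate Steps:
$\left(-46335 - 11380\right) \left(21462 - 23612\right) = \left(-57715\right) \left(-2150\right) = 124087250$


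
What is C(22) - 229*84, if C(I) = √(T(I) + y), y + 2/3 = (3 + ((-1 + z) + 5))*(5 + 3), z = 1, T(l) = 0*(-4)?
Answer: -19236 + √570/3 ≈ -19228.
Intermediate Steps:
T(l) = 0
y = 190/3 (y = -⅔ + (3 + ((-1 + 1) + 5))*(5 + 3) = -⅔ + (3 + (0 + 5))*8 = -⅔ + (3 + 5)*8 = -⅔ + 8*8 = -⅔ + 64 = 190/3 ≈ 63.333)
C(I) = √570/3 (C(I) = √(0 + 190/3) = √(190/3) = √570/3)
C(22) - 229*84 = √570/3 - 229*84 = √570/3 - 19236 = -19236 + √570/3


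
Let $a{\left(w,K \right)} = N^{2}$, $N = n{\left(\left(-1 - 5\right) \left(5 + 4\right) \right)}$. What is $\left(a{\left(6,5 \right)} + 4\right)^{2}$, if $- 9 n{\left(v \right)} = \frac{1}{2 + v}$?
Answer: $\frac{767545953409}{47971512576} \approx 16.0$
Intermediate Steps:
$n{\left(v \right)} = - \frac{1}{9 \left(2 + v\right)}$
$N = \frac{1}{468}$ ($N = - \frac{1}{18 + 9 \left(-1 - 5\right) \left(5 + 4\right)} = - \frac{1}{18 + 9 \left(\left(-6\right) 9\right)} = - \frac{1}{18 + 9 \left(-54\right)} = - \frac{1}{18 - 486} = - \frac{1}{-468} = \left(-1\right) \left(- \frac{1}{468}\right) = \frac{1}{468} \approx 0.0021368$)
$a{\left(w,K \right)} = \frac{1}{219024}$ ($a{\left(w,K \right)} = \left(\frac{1}{468}\right)^{2} = \frac{1}{219024}$)
$\left(a{\left(6,5 \right)} + 4\right)^{2} = \left(\frac{1}{219024} + 4\right)^{2} = \left(\frac{876097}{219024}\right)^{2} = \frac{767545953409}{47971512576}$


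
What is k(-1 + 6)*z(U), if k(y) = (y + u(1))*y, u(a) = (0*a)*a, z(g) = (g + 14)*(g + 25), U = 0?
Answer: 8750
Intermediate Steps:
z(g) = (14 + g)*(25 + g)
u(a) = 0 (u(a) = 0*a = 0)
k(y) = y² (k(y) = (y + 0)*y = y*y = y²)
k(-1 + 6)*z(U) = (-1 + 6)²*(350 + 0² + 39*0) = 5²*(350 + 0 + 0) = 25*350 = 8750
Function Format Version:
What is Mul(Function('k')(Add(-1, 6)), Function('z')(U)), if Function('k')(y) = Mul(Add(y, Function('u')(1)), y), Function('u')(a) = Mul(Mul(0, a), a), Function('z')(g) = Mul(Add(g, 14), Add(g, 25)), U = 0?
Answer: 8750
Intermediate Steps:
Function('z')(g) = Mul(Add(14, g), Add(25, g))
Function('u')(a) = 0 (Function('u')(a) = Mul(0, a) = 0)
Function('k')(y) = Pow(y, 2) (Function('k')(y) = Mul(Add(y, 0), y) = Mul(y, y) = Pow(y, 2))
Mul(Function('k')(Add(-1, 6)), Function('z')(U)) = Mul(Pow(Add(-1, 6), 2), Add(350, Pow(0, 2), Mul(39, 0))) = Mul(Pow(5, 2), Add(350, 0, 0)) = Mul(25, 350) = 8750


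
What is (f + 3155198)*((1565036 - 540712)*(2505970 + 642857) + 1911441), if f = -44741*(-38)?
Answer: 15660567104802257484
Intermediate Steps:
f = 1700158
(f + 3155198)*((1565036 - 540712)*(2505970 + 642857) + 1911441) = (1700158 + 3155198)*((1565036 - 540712)*(2505970 + 642857) + 1911441) = 4855356*(1024324*3148827 + 1911441) = 4855356*(3225419067948 + 1911441) = 4855356*3225420979389 = 15660567104802257484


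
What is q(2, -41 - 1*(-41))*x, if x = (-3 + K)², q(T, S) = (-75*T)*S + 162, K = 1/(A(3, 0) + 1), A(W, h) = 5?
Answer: 2601/2 ≈ 1300.5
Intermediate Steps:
K = ⅙ (K = 1/(5 + 1) = 1/6 = ⅙ ≈ 0.16667)
q(T, S) = 162 - 75*S*T (q(T, S) = -75*S*T + 162 = 162 - 75*S*T)
x = 289/36 (x = (-3 + ⅙)² = (-17/6)² = 289/36 ≈ 8.0278)
q(2, -41 - 1*(-41))*x = (162 - 75*(-41 - 1*(-41))*2)*(289/36) = (162 - 75*(-41 + 41)*2)*(289/36) = (162 - 75*0*2)*(289/36) = (162 + 0)*(289/36) = 162*(289/36) = 2601/2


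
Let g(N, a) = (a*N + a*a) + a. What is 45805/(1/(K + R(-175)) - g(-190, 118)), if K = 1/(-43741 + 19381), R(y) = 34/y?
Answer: 1084158545/198177082 ≈ 5.4707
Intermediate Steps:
K = -1/24360 (K = 1/(-24360) = -1/24360 ≈ -4.1051e-5)
g(N, a) = a + a**2 + N*a (g(N, a) = (N*a + a**2) + a = (a**2 + N*a) + a = a + a**2 + N*a)
45805/(1/(K + R(-175)) - g(-190, 118)) = 45805/(1/(-1/24360 + 34/(-175)) - 118*(1 - 190 + 118)) = 45805/(1/(-1/24360 + 34*(-1/175)) - 118*(-71)) = 45805/(1/(-1/24360 - 34/175) - 1*(-8378)) = 45805/(1/(-23669/121800) + 8378) = 45805/(-121800/23669 + 8378) = 45805/(198177082/23669) = 45805*(23669/198177082) = 1084158545/198177082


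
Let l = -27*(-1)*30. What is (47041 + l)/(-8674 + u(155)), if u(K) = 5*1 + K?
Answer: -47851/8514 ≈ -5.6203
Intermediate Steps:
l = 810 (l = 27*30 = 810)
u(K) = 5 + K
(47041 + l)/(-8674 + u(155)) = (47041 + 810)/(-8674 + (5 + 155)) = 47851/(-8674 + 160) = 47851/(-8514) = 47851*(-1/8514) = -47851/8514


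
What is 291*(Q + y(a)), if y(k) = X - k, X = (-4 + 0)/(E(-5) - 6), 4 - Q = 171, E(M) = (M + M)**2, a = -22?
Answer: -1983747/47 ≈ -42207.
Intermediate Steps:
E(M) = 4*M**2 (E(M) = (2*M)**2 = 4*M**2)
Q = -167 (Q = 4 - 1*171 = 4 - 171 = -167)
X = -2/47 (X = (-4 + 0)/(4*(-5)**2 - 6) = -4/(4*25 - 6) = -4/(100 - 6) = -4/94 = -4*1/94 = -2/47 ≈ -0.042553)
y(k) = -2/47 - k
291*(Q + y(a)) = 291*(-167 + (-2/47 - 1*(-22))) = 291*(-167 + (-2/47 + 22)) = 291*(-167 + 1032/47) = 291*(-6817/47) = -1983747/47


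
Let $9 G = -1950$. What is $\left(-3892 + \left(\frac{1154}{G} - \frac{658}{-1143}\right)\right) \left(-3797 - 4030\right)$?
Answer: $\frac{3776645904247}{123825} \approx 3.05 \cdot 10^{7}$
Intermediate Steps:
$G = - \frac{650}{3}$ ($G = \frac{1}{9} \left(-1950\right) = - \frac{650}{3} \approx -216.67$)
$\left(-3892 + \left(\frac{1154}{G} - \frac{658}{-1143}\right)\right) \left(-3797 - 4030\right) = \left(-3892 + \left(\frac{1154}{- \frac{650}{3}} - \frac{658}{-1143}\right)\right) \left(-3797 - 4030\right) = \left(-3892 + \left(1154 \left(- \frac{3}{650}\right) - - \frac{658}{1143}\right)\right) \left(-7827\right) = \left(-3892 + \left(- \frac{1731}{325} + \frac{658}{1143}\right)\right) \left(-7827\right) = \left(-3892 - \frac{1764683}{371475}\right) \left(-7827\right) = \left(- \frac{1447545383}{371475}\right) \left(-7827\right) = \frac{3776645904247}{123825}$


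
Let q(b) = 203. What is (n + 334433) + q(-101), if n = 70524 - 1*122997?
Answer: 282163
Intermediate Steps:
n = -52473 (n = 70524 - 122997 = -52473)
(n + 334433) + q(-101) = (-52473 + 334433) + 203 = 281960 + 203 = 282163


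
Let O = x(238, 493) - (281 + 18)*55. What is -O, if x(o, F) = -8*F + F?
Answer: 19896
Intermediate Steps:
x(o, F) = -7*F
O = -19896 (O = -7*493 - (281 + 18)*55 = -3451 - 299*55 = -3451 - 1*16445 = -3451 - 16445 = -19896)
-O = -1*(-19896) = 19896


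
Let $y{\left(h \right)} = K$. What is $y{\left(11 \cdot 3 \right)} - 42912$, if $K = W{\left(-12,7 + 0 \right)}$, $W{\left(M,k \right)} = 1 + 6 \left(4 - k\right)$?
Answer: $-42929$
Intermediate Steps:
$W{\left(M,k \right)} = 25 - 6 k$ ($W{\left(M,k \right)} = 1 - \left(-24 + 6 k\right) = 25 - 6 k$)
$K = -17$ ($K = 25 - 6 \left(7 + 0\right) = 25 - 42 = -17$)
$y{\left(h \right)} = -17$
$y{\left(11 \cdot 3 \right)} - 42912 = -17 - 42912 = -42929$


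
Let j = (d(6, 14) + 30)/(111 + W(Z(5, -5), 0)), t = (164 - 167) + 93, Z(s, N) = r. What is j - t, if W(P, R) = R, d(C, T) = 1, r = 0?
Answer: -9959/111 ≈ -89.721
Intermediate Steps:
Z(s, N) = 0
t = 90 (t = -3 + 93 = 90)
j = 31/111 (j = (1 + 30)/(111 + 0) = 31/111 ≈ 0.27928)
j - t = 31/111 - 1*90 = 31/111 - 90 = -9959/111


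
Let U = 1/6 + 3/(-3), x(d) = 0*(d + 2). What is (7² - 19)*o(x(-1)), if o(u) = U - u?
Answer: -25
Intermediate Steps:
x(d) = 0 (x(d) = 0*(2 + d) = 0)
U = -⅚ (U = 1*(⅙) + 3*(-⅓) = ⅙ - 1 = -⅚ ≈ -0.83333)
o(u) = -⅚ - u
(7² - 19)*o(x(-1)) = (7² - 19)*(-⅚ - 1*0) = (49 - 19)*(-⅚ + 0) = 30*(-⅚) = -25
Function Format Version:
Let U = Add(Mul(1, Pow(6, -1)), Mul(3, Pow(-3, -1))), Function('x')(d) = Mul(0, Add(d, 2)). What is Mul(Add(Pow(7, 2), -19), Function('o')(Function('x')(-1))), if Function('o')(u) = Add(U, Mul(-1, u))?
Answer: -25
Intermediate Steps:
Function('x')(d) = 0 (Function('x')(d) = Mul(0, Add(2, d)) = 0)
U = Rational(-5, 6) (U = Add(Mul(1, Rational(1, 6)), Mul(3, Rational(-1, 3))) = Add(Rational(1, 6), -1) = Rational(-5, 6) ≈ -0.83333)
Function('o')(u) = Add(Rational(-5, 6), Mul(-1, u))
Mul(Add(Pow(7, 2), -19), Function('o')(Function('x')(-1))) = Mul(Add(Pow(7, 2), -19), Add(Rational(-5, 6), Mul(-1, 0))) = Mul(Add(49, -19), Add(Rational(-5, 6), 0)) = Mul(30, Rational(-5, 6)) = -25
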